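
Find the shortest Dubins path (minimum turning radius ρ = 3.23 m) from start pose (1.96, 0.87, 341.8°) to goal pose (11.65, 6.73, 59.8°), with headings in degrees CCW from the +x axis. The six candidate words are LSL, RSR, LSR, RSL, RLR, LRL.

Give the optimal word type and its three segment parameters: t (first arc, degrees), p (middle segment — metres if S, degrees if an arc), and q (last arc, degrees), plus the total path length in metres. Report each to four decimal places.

Let ψ = atan2(Δy, Δx) = atan2(5.86, 9.69) = 31.1633° be the start→goal bearing.
Normalize: d = |goal − start| / ρ = 11.324120/3.23 = 3.505920, α = (θ_start − ψ) mod 360° = 310.6367° = 5.421633 rad, β = (θ_goal − ψ) mod 360° = 28.6367° = 0.499804 rad.
Common terms: sin α = -0.758855, cos α = 0.651260, sin β = 0.479254, cos β = 0.877676, cos(α−β) = 0.207912, d² = 12.291472. Work in radians in the unit-radius frame; every candidate has L = ρ·(t + p + q).
LSL: p² = 2 + d² − 2cos(α−β) + 2d(sin α − sin β) = 5.194232; p = √p² = 2.279086; φ = atan2(cos β − cos α, d + sin α − sin β) = 0.099509 rad; t = (φ − α) mod 2π = 0.961062 rad, q = (β − φ) mod 2π = 0.400295 rad → L = 3.23·(0.961062 + 2.279086 + 0.400295) = 3.23·3.640443 = 11.758630 m
RSR: p² = 2 + d² − 2cos(α−β) + 2d(sin β − sin α) = 22.557065; p = √p² = 4.749428; φ = atan2(cos α − cos β, d − sin α + sin β) = -0.047690 rad; t = (α − φ) mod 2π = 5.469323 rad, q = (φ − β) mod 2π = 5.735691 rad → L = 3.23·(5.469323 + 4.749428 + 5.735691) = 3.23·15.954442 = 51.532847 m
LSR: p² = d² − 2 + 2cos(α−β) + 2d(sin α + sin β) = 8.746778; p = √p² = 2.957495; φ = atan2(−cos α − cos β, d + sin α + sin β) − atan2(−2, p) = 0.152060 rad; t = (φ − α) mod 2π = 1.013613 rad, q = (φ − β) mod 2π = 5.935441 rad → L = 3.23·(1.013613 + 2.957495 + 5.935441) = 3.23·9.906549 = 31.998154 m
RSL: p² = d² − 2 + 2cos(α−β) − 2d(sin α + sin β) = 12.667813; p = √p² = 3.559187; φ = atan2(cos α + cos β, d − sin α − sin β) − atan2(2, p) = -0.128097 rad; t = (α − φ) mod 2π = 5.549730 rad, q = (β − φ) mod 2π = 0.627902 rad → L = 3.23·(5.549730 + 3.559187 + 0.627902) = 3.23·9.736819 = 31.449925 m
RLR: c = (6 − d² + 2cos(α−β) + 2d(sin α − sin β))/8 = -1.819633, |c| > 1 → infeasible
LRL: c = (6 − d² + 2cos(α−β) − 2d(sin α − sin β))/8 = 0.350721; p = 2π − arccos c = 5.070730 rad; φ = atan2(cos β − cos α, d + sin α − sin β) = 0.099509 rad; t = (φ − α + p/2) mod 2π = 3.496427 rad, q = (β − α − t + p) mod 2π = 2.935660 rad → L = 3.23·(3.496427 + 5.070730 + 2.935660) = 3.23·11.502816 = 37.154097 m
Shortest: LSL with L = 11.758630 m ≈ 11.7586 m
Convert LSL to answer units (arcs ×180/π): t = 0.961062·180/π = 55.0648°, p = ρ·p = 3.23·2.279086 = 7.3614 m, q = 0.400295·180/π = 22.9352°, L = 11.7586 m.

LSL: t = 55.0648°, p = 7.3614 m, q = 22.9352°, L = 11.7586 m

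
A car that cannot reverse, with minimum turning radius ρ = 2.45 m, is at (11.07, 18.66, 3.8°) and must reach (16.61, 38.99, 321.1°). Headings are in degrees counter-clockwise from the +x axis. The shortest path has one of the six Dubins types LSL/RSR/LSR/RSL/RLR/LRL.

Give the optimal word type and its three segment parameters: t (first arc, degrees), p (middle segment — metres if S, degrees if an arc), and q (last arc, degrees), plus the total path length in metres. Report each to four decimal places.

Let ψ = atan2(Δy, Δx) = atan2(20.33, 5.54) = 74.7568° be the start→goal bearing.
Normalize: d = |goal − start| / ρ = 21.071319/2.45 = 8.600539, α = (θ_start − ψ) mod 360° = 289.0432° = 5.044755 rad, β = (θ_goal − ψ) mod 360° = 246.3432° = 4.299500 rad.
Common terms: sin α = -0.945273, cos α = 0.326281, sin β = -0.915965, cos β = -0.401257, cos(α−β) = 0.734915, d² = 73.969263. Work in radians in the unit-radius frame; every candidate has L = ρ·(t + p + q).
LSL: p² = 2 + d² − 2cos(α−β) + 2d(sin α − sin β) = 73.995313; p = √p² = 8.602053; φ = atan2(cos β − cos α, d + sin α − sin β) = -0.084678 rad; t = (φ − α) mod 2π = 1.153751 rad, q = (β − φ) mod 2π = 4.384178 rad → L = 2.45·(1.153751 + 8.602053 + 4.384178) = 2.45·14.139983 = 34.642957 m
RSR: p² = 2 + d² − 2cos(α−β) + 2d(sin β − sin α) = 75.003554; p = √p² = 8.660459; φ = atan2(cos α − cos β, d − sin α + sin β) = 0.084106 rad; t = (α − φ) mod 2π = 4.960649 rad, q = (φ − β) mod 2π = 2.067791 rad → L = 2.45·(4.960649 + 8.660459 + 2.067791) = 2.45·15.688900 = 38.437805 m
LSR: p² = d² − 2 + 2cos(α−β) + 2d(sin α + sin β) = 41.423790; p = √p² = 6.436132; φ = atan2(−cos α − cos β, d + sin α + sin β) − atan2(−2, p) = 0.312411 rad; t = (φ − α) mod 2π = 1.550841 rad, q = (φ − β) mod 2π = 2.296096 rad → L = 2.45·(1.550841 + 6.436132 + 2.296096) = 2.45·10.283068 = 25.193517 m
RSL: p² = d² − 2 + 2cos(α−β) − 2d(sin α + sin β) = 105.454394; p = √p² = 10.269099; φ = atan2(cos α + cos β, d − sin α − sin β) − atan2(2, p) = -0.199518 rad; t = (α − φ) mod 2π = 5.244273 rad, q = (β − φ) mod 2π = 4.499018 rad → L = 2.45·(5.244273 + 10.269099 + 4.499018) = 2.45·20.012390 = 49.030355 m
RLR: c = (6 − d² + 2cos(α−β) + 2d(sin α − sin β))/8 = -8.375444, |c| > 1 → infeasible
LRL: c = (6 − d² + 2cos(α−β) − 2d(sin α − sin β))/8 = -8.249414, |c| > 1 → infeasible
Shortest: LSR with L = 25.193517 m ≈ 25.1935 m
Convert LSR to answer units (arcs ×180/π): t = 1.550841·180/π = 88.8566°, p = ρ·p = 2.45·6.436132 = 15.7685 m, q = 2.296096·180/π = 131.5566°, L = 25.1935 m.

LSR: t = 88.8566°, p = 15.7685 m, q = 131.5566°, L = 25.1935 m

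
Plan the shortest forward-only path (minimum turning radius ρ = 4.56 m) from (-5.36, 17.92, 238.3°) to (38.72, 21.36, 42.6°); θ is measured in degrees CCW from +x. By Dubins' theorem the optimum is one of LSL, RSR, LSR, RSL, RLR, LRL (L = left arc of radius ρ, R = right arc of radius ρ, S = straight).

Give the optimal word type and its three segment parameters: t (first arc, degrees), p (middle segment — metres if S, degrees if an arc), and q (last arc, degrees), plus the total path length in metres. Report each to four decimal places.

Let ψ = atan2(Δy, Δx) = atan2(3.44, 44.08) = 4.4623° be the start→goal bearing.
Normalize: d = |goal − start| / ρ = 44.214025/4.56 = 9.696058, α = (θ_start − ψ) mod 360° = 233.8377° = 4.081238 rad, β = (θ_goal − ψ) mod 360° = 38.1377° = 0.665628 rad.
Common terms: sin α = -0.807349, cos α = -0.590075, sin β = 0.617553, cos β = 0.786529, cos(α−β) = -0.962692, d² = 94.013543. Work in radians in the unit-radius frame; every candidate has L = ρ·(t + p + q).
LSL: p² = 2 + d² − 2cos(α−β) + 2d(sin α − sin β) = 70.307062; p = √p² = 8.384931; φ = atan2(cos β − cos α, d + sin α − sin β) = 0.164923 rad; t = (φ − α) mod 2π = 2.366870 rad, q = (β − φ) mod 2π = 0.500706 rad → L = 4.56·(2.366870 + 8.384931 + 0.500706) = 4.56·11.252507 = 51.311430 m
RSR: p² = 2 + d² − 2cos(α−β) + 2d(sin β − sin α) = 125.570790; p = √p² = 11.205837; φ = atan2(cos α − cos β, d − sin α + sin β) = -0.123158 rad; t = (α − φ) mod 2π = 4.204396 rad, q = (φ − β) mod 2π = 5.494399 rad → L = 4.56·(4.204396 + 11.205837 + 5.494399) = 4.56·20.904632 = 95.325122 m
LSR: p² = d² − 2 + 2cos(α−β) + 2d(sin α + sin β) = 86.407627; p = √p² = 9.295570; φ = atan2(−cos α − cos β, d + sin α + sin β) − atan2(−2, p) = 0.191263 rad; t = (φ − α) mod 2π = 2.393210 rad, q = (φ − β) mod 2π = 5.808820 rad → L = 4.56·(2.393210 + 9.295570 + 5.808820) = 4.56·17.497601 = 79.789058 m
RSL: p² = d² − 2 + 2cos(α−β) − 2d(sin α + sin β) = 93.768691; p = √p² = 9.683424; φ = atan2(cos α + cos β, d − sin α − sin β) − atan2(2, p) = -0.183805 rad; t = (α − φ) mod 2π = 4.265043 rad, q = (β − φ) mod 2π = 0.849433 rad → L = 4.56·(4.265043 + 9.683424 + 0.849433) = 4.56·14.797899 = 67.478420 m
RLR: c = (6 − d² + 2cos(α−β) + 2d(sin α − sin β))/8 = -14.696349, |c| > 1 → infeasible
LRL: c = (6 − d² + 2cos(α−β) − 2d(sin α − sin β))/8 = -7.788383, |c| > 1 → infeasible
Shortest: LSL with L = 51.311430 m ≈ 51.3114 m
Convert LSL to answer units (arcs ×180/π): t = 2.366870·180/π = 135.6117°, p = ρ·p = 4.56·8.384931 = 38.2353 m, q = 0.500706·180/π = 28.6883°, L = 51.3114 m.

LSL: t = 135.6117°, p = 38.2353 m, q = 28.6883°, L = 51.3114 m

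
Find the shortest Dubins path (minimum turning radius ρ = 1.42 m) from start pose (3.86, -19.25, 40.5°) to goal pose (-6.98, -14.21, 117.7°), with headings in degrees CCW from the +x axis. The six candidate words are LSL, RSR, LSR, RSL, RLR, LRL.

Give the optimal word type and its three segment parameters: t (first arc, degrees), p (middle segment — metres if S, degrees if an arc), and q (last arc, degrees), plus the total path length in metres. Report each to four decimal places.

Let ψ = atan2(Δy, Δx) = atan2(5.04, -10.84) = 155.0642° be the start→goal bearing.
Normalize: d = |goal − start| / ρ = 11.954380/1.42 = 8.418577, α = (θ_start − ψ) mod 360° = 245.4358° = 4.283663 rad, β = (θ_goal − ψ) mod 360° = 322.6358° = 5.631057 rad.
Common terms: sin α = -0.909496, cos α = -0.415712, sin β = -0.606879, cos β = 0.794794, cos(α−β) = 0.221548, d² = 70.872446. Work in radians in the unit-radius frame; every candidate has L = ρ·(t + p + q).
LSL: p² = 2 + d² − 2cos(α−β) + 2d(sin α − sin β) = 67.334138; p = √p² = 8.205738; φ = atan2(cos β − cos α, d + sin α − sin β) = 0.148060 rad; t = (φ − α) mod 2π = 2.147582 rad, q = (β − φ) mod 2π = 5.482997 rad → L = 1.42·(2.147582 + 8.205738 + 5.482997) = 1.42·15.836318 = 22.487571 m
RSR: p² = 2 + d² − 2cos(α−β) + 2d(sin β − sin α) = 77.524560; p = √p² = 8.804803; φ = atan2(cos α − cos β, d − sin α + sin β) = -0.137919 rad; t = (α − φ) mod 2π = 4.421583 rad, q = (φ − β) mod 2π = 0.514209 rad → L = 1.42·(4.421583 + 8.804803 + 0.514209) = 1.42·13.740594 = 19.511644 m
LSR: p² = d² − 2 + 2cos(α−β) + 2d(sin α + sin β) = 43.784098; p = √p² = 6.616955; φ = atan2(−cos α − cos β, d + sin α + sin β) − atan2(−2, p) = 0.238656 rad; t = (φ − α) mod 2π = 2.238179 rad, q = (φ − β) mod 2π = 0.890784 rad → L = 1.42·(2.238179 + 6.616955 + 0.890784) = 1.42·9.745918 = 13.839204 m
RSL: p² = d² − 2 + 2cos(α−β) − 2d(sin α + sin β) = 94.846988; p = √p² = 9.738942; φ = atan2(cos α + cos β, d − sin α − sin β) − atan2(2, p) = -0.164407 rad; t = (α − φ) mod 2π = 4.448070 rad, q = (β − φ) mod 2π = 5.795465 rad → L = 1.42·(4.448070 + 9.738942 + 5.795465) = 1.42·19.982477 = 28.375117 m
RLR: c = (6 − d² + 2cos(α−β) + 2d(sin α − sin β))/8 = -8.690570, |c| > 1 → infeasible
LRL: c = (6 − d² + 2cos(α−β) − 2d(sin α − sin β))/8 = -7.416767, |c| > 1 → infeasible
Shortest: LSR with L = 13.839204 m ≈ 13.8392 m
Convert LSR to answer units (arcs ×180/π): t = 2.238179·180/π = 128.2382°, p = ρ·p = 1.42·6.616955 = 9.3961 m, q = 0.890784·180/π = 51.0382°, L = 13.8392 m.

LSR: t = 128.2382°, p = 9.3961 m, q = 51.0382°, L = 13.8392 m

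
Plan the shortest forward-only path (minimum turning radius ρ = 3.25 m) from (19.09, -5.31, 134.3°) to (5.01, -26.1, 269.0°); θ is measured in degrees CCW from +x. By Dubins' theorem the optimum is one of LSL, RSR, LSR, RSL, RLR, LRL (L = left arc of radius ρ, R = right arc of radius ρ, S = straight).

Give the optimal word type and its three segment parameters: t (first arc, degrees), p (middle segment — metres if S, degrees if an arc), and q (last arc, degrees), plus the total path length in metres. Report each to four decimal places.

Let ψ = atan2(Δy, Δx) = atan2(-20.79, -14.08) = -124.1078° be the start→goal bearing.
Normalize: d = |goal − start| / ρ = 25.109172/3.25 = 7.725899, α = (θ_start − ψ) mod 360° = 258.4078° = 4.510066 rad, β = (θ_goal − ψ) mod 360° = 33.1078° = 0.577840 rad.
Common terms: sin α = -0.979603, cos α = -0.200945, sin β = 0.546216, cos β = 0.837645, cos(α−β) = -0.703395, d² = 59.689515. Work in radians in the unit-radius frame; every candidate has L = ρ·(t + p + q).
LSL: p² = 2 + d² − 2cos(α−β) + 2d(sin α − sin β) = 39.519672; p = √p² = 6.286467; φ = atan2(cos β − cos α, d + sin α − sin β) = 0.165971 rad; t = (φ − α) mod 2π = 1.939090 rad, q = (β − φ) mod 2π = 0.411868 rad → L = 3.25·(1.939090 + 6.286467 + 0.411868) = 3.25·8.637426 = 28.071634 m
RSR: p² = 2 + d² − 2cos(α−β) + 2d(sin β − sin α) = 86.672937; p = √p² = 9.309830; φ = atan2(cos α − cos β, d − sin α + sin β) = -0.111791 rad; t = (α − φ) mod 2π = 4.621857 rad, q = (φ − β) mod 2π = 5.593555 rad → L = 3.25·(4.621857 + 9.309830 + 5.593555) = 3.25·19.525242 = 63.457037 m
LSR: p² = d² − 2 + 2cos(α−β) + 2d(sin α + sin β) = 49.586118; p = √p² = 7.041741; φ = atan2(−cos α − cos β, d + sin α + sin β) − atan2(−2, p) = 0.189645 rad; t = (φ − α) mod 2π = 1.962764 rad, q = (φ − β) mod 2π = 5.894991 rad → L = 3.25·(1.962764 + 7.041741 + 5.894991) = 3.25·14.899496 = 48.423363 m
RSL: p² = d² − 2 + 2cos(α−β) − 2d(sin α + sin β) = 62.979333; p = √p² = 7.935952; φ = atan2(cos α + cos β, d − sin α − sin β) − atan2(2, p) = -0.169001 rad; t = (α − φ) mod 2π = 4.679067 rad, q = (β − φ) mod 2π = 0.746840 rad → L = 3.25·(4.679067 + 7.935952 + 0.746840) = 3.25·13.361860 = 43.426043 m
RLR: c = (6 − d² + 2cos(α−β) + 2d(sin α − sin β))/8 = -9.834117, |c| > 1 → infeasible
LRL: c = (6 − d² + 2cos(α−β) − 2d(sin α − sin β))/8 = -3.939959, |c| > 1 → infeasible
Shortest: LSL with L = 28.071634 m ≈ 28.0716 m
Convert LSL to answer units (arcs ×180/π): t = 1.939090·180/π = 111.1017°, p = ρ·p = 3.25·6.286467 = 20.4310 m, q = 0.411868·180/π = 23.5983°, L = 28.0716 m.

LSL: t = 111.1017°, p = 20.4310 m, q = 23.5983°, L = 28.0716 m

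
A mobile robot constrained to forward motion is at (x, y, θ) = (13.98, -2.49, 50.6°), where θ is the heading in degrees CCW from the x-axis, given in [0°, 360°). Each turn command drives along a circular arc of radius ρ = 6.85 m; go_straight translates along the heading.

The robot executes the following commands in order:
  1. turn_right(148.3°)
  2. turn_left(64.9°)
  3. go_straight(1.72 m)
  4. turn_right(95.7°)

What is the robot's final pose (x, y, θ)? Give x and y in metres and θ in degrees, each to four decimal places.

set_pose: (x, y, θ) = (13.9800, -2.4900, 50.6000°), ρ = 6.85
turn_right(148.3°): centre at ρ to the right, rotate −148.3° → (26.0615, -7.7557, -97.7000° ≡ 262.3000°)
turn_left(64.9°): centre at ρ to the left, rotate +64.9° → (29.1390, -14.4314, 327.2000°)
go_straight(1.72): x += 1.72·cos θ, y += 1.72·sin θ → (30.5848, -15.3631, 327.2000°)
turn_right(95.7°): centre at ρ to the right, rotate −95.7° → (32.2349, -25.3852, 231.5000°)

(32.2349, -25.3852, 231.5000°)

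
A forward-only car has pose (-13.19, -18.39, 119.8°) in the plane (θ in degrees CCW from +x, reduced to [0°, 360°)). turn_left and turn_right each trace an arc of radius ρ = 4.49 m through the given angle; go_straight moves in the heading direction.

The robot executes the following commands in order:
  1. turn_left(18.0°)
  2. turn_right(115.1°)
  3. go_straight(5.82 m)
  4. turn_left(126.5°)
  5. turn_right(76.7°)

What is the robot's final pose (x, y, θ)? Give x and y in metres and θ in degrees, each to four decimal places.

set_pose: (x, y, θ) = (-13.1900, -18.3900, 119.8000°), ρ = 4.49
turn_left(18.0°): centre at ρ to the left, rotate +18.0° → (-14.0702, -17.2952, 137.8000°)
turn_right(115.1°): centre at ρ to the right, rotate −115.1° → (-12.7869, -9.8268, 22.7000°)
go_straight(5.82): x += 5.82·cos θ, y += 5.82·sin θ → (-7.4178, -7.5808, 22.7000°)
turn_left(126.5°): centre at ρ to the left, rotate +126.5° → (-6.8514, 0.4181, 149.2000°)
turn_right(76.7°): centre at ρ to the right, rotate −76.7° → (-8.8345, 5.6250, 72.5000°)

(-8.8345, 5.6250, 72.5000°)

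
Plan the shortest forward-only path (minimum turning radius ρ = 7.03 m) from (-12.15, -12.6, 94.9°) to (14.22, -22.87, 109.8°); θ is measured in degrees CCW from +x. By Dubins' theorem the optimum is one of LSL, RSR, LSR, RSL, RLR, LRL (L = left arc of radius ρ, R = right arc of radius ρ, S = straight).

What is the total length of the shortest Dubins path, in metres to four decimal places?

Let ψ = atan2(Δy, Δx) = atan2(-10.27, 26.37) = -21.2788° be the start→goal bearing.
Normalize: d = |goal − start| / ρ = 28.299290/7.03 = 4.025504, α = (θ_start − ψ) mod 360° = 116.1788° = 2.027703 rad, β = (θ_goal − ψ) mod 360° = 131.0788° = 2.287757 rad.
Common terms: sin α = 0.897422, cos α = -0.441174, sin β = 0.753806, cos β = -0.657097, cos(α−β) = 0.966376, d² = 16.204679. Work in radians in the unit-radius frame; every candidate has L = ρ·(t + p + q).
LSL: p² = 2 + d² − 2cos(α−β) + 2d(sin α − sin β) = 17.428173; p = √p² = 4.174706; φ = atan2(cos β − cos α, d + sin α − sin β) = -0.051745 rad; t = (φ − α) mod 2π = 4.203738 rad, q = (β − φ) mod 2π = 2.339502 rad → L = 7.03·(4.203738 + 4.174706 + 2.339502) = 7.03·10.717946 = 75.347158 m
RSR: p² = 2 + d² − 2cos(α−β) + 2d(sin β − sin α) = 15.115680; p = √p² = 3.887889; φ = atan2(cos α − cos β, d − sin α + sin β) = 0.055566 rad; t = (α − φ) mod 2π = 1.972137 rad, q = (φ − β) mod 2π = 4.050994 rad → L = 7.03·(1.972137 + 3.887889 + 4.050994) = 7.03·9.911020 = 69.674472 m
LSR: p² = d² − 2 + 2cos(α−β) + 2d(sin α + sin β) = 29.431479; p = √p² = 5.425079; φ = atan2(−cos α − cos β, d + sin α + sin β) − atan2(−2, p) = 0.544307 rad; t = (φ − α) mod 2π = 4.799790 rad, q = (φ − β) mod 2π = 4.539735 rad → L = 7.03·(4.799790 + 5.425079 + 4.539735) = 7.03·14.764604 = 103.795164 m
RSL: p² = d² − 2 + 2cos(α−β) − 2d(sin α + sin β) = 2.843382; p = √p² = 1.686233; φ = atan2(cos α + cos β, d − sin α − sin β) − atan2(2, p) = -1.303571 rad; t = (α − φ) mod 2π = 3.331273 rad, q = (β − φ) mod 2π = 3.591327 rad → L = 7.03·(3.331273 + 1.686233 + 3.591327) = 7.03·8.608834 = 60.520101 m
RLR: c = (6 − d² + 2cos(α−β) + 2d(sin α − sin β))/8 = -0.889460; p = 2π − arccos c = 3.616227 rad; φ = atan2(cos α − cos β, d − sin α + sin β) = 0.055566 rad; t = (α − φ + p/2) mod 2π = 3.780250 rad, q = (α − β − t + p) mod 2π = 5.859108 rad → L = 7.03·(3.780250 + 3.616227 + 5.859108) = 7.03·13.255585 = 93.186761 m
LRL: c = (6 − d² + 2cos(α−β) − 2d(sin α − sin β))/8 = -1.178522, |c| > 1 → infeasible
Shortest: RSL with L = 60.520101 m ≈ 60.5201 m

60.5201 m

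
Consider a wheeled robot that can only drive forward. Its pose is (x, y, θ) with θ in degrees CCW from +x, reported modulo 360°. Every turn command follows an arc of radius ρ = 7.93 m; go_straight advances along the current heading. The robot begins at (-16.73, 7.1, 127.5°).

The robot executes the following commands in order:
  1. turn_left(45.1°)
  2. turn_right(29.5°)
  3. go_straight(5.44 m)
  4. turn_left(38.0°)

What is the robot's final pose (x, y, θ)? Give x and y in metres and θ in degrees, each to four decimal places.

(-35.0038, 16.5123, 181.1000°)

set_pose: (x, y, θ) = (-16.7300, 7.1000, 127.5000°), ρ = 7.93
turn_left(45.1°): centre at ρ to the left, rotate +45.1° → (-21.9999, 10.1365, 172.6000°)
turn_right(29.5°): centre at ρ to the right, rotate −29.5° → (-25.7399, 11.6589, 143.1000°)
go_straight(5.44): x += 5.44·cos θ, y += 5.44·sin θ → (-30.0902, 14.9252, 143.1000°)
turn_left(38.0°): centre at ρ to the left, rotate +38.0° → (-35.0038, 16.5123, 181.1000°)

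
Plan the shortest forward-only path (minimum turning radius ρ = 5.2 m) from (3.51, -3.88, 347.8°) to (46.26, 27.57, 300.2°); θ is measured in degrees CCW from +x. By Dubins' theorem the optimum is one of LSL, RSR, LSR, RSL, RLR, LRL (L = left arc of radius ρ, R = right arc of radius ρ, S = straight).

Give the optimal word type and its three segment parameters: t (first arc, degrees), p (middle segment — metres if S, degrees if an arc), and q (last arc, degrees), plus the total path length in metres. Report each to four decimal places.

Let ψ = atan2(Δy, Δx) = atan2(31.45, 42.75) = 36.3409° be the start→goal bearing.
Normalize: d = |goal − start| / ρ = 53.072262/5.2 = 10.206204, α = (θ_start − ψ) mod 360° = 311.4591° = 5.435987 rad, β = (θ_goal − ψ) mod 360° = 263.8591° = 4.605210 rad.
Common terms: sin α = -0.749428, cos α = 0.662085, sin β = -0.994262, cos β = -0.106974, cos(α−β) = 0.674302, d² = 104.166605. Work in radians in the unit-radius frame; every candidate has L = ρ·(t + p + q).
LSL: p² = 2 + d² − 2cos(α−β) + 2d(sin α − sin β) = 109.815639; p = √p² = 10.479296; φ = atan2(cos β − cos α, d + sin α − sin β) = -0.073454 rad; t = (φ − α) mod 2π = 0.773744 rad, q = (β − φ) mod 2π = 4.678665 rad → L = 5.2·(0.773744 + 10.479296 + 4.678665) = 5.2·15.931704 = 82.844862 m
RSR: p² = 2 + d² − 2cos(α−β) + 2d(sin β − sin α) = 99.820362; p = √p² = 9.991014; φ = atan2(cos α − cos β, d − sin α + sin β) = 0.077051 rad; t = (α − φ) mod 2π = 5.358936 rad, q = (φ − β) mod 2π = 1.755026 rad → L = 5.2·(5.358936 + 9.991014 + 1.755026) = 5.2·17.104976 = 88.945876 m
LSR: p² = d² − 2 + 2cos(α−β) + 2d(sin α + sin β) = 67.922291; p = √p² = 8.241498; φ = atan2(−cos α − cos β, d + sin α + sin β) − atan2(−2, p) = 0.172569 rad; t = (φ − α) mod 2π = 1.019768 rad, q = (φ − β) mod 2π = 1.850545 rad → L = 5.2·(1.019768 + 8.241498 + 1.850545) = 5.2·11.111811 = 57.781415 m
RSL: p² = d² − 2 + 2cos(α−β) − 2d(sin α + sin β) = 139.108129; p = √p² = 11.794411; φ = atan2(cos α + cos β, d − sin α − sin β) − atan2(2, p) = -0.121554 rad; t = (α − φ) mod 2π = 5.557541 rad, q = (β − φ) mod 2π = 4.726764 rad → L = 5.2·(5.557541 + 11.794411 + 4.726764) = 5.2·22.078716 = 114.809324 m
RLR: c = (6 − d² + 2cos(α−β) + 2d(sin α − sin β))/8 = -11.477545, |c| > 1 → infeasible
LRL: c = (6 − d² + 2cos(α−β) − 2d(sin α − sin β))/8 = -12.726955, |c| > 1 → infeasible
Shortest: LSR with L = 57.781415 m ≈ 57.7814 m
Convert LSR to answer units (arcs ×180/π): t = 1.019768·180/π = 58.4284°, p = ρ·p = 5.2·8.241498 = 42.8558 m, q = 1.850545·180/π = 106.0284°, L = 57.7814 m.

LSR: t = 58.4284°, p = 42.8558 m, q = 106.0284°, L = 57.7814 m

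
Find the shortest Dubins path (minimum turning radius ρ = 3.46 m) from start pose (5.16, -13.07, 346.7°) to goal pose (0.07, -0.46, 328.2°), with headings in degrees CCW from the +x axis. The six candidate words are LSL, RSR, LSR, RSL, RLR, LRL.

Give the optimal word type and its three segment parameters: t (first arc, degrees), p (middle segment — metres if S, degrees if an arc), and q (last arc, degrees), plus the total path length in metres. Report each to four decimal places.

Let ψ = atan2(Δy, Δx) = atan2(12.61, -5.09) = 111.9814° be the start→goal bearing.
Normalize: d = |goal − start| / ρ = 13.598537/3.46 = 3.930213, α = (θ_start − ψ) mod 360° = 234.7186° = 4.096613 rad, β = (θ_goal − ψ) mod 360° = 216.2186° = 3.773727 rad.
Common terms: sin α = -0.816326, cos α = -0.577592, sin β = -0.590868, cos β = -0.806768, cos(α−β) = 0.948324, d² = 15.446574. Work in radians in the unit-radius frame; every candidate has L = ρ·(t + p + q).
LSL: p² = 2 + d² − 2cos(α−β) + 2d(sin α − sin β) = 13.777735; p = √p² = 3.711837; φ = atan2(cos β − cos α, d + sin α − sin β) = -0.061781 rad; t = (φ − α) mod 2π = 2.124791 rad, q = (β − φ) mod 2π = 3.835508 rad → L = 3.46·(2.124791 + 3.711837 + 3.835508) = 3.46·9.672137 = 33.465593 m
RSR: p² = 2 + d² − 2cos(α−β) + 2d(sin β − sin α) = 17.322117; p = √p² = 4.161985; φ = atan2(cos α − cos β, d − sin α + sin β) = 0.055092 rad; t = (α − φ) mod 2π = 4.041521 rad, q = (φ − β) mod 2π = 2.564550 rad → L = 3.46·(4.041521 + 4.161985 + 2.564550) = 3.46·10.768056 = 37.257474 m
LSR: p² = d² − 2 + 2cos(α−β) + 2d(sin α + sin β) = 4.282080; p = √p² = 2.069319; φ = atan2(−cos α − cos β, d + sin α + sin β) − atan2(−2, p) = 1.270204 rad; t = (φ − α) mod 2π = 3.456776 rad, q = (φ − β) mod 2π = 3.779662 rad → L = 3.46·(3.456776 + 2.069319 + 3.779662) = 3.46·9.305757 = 32.197918 m
RSL: p² = d² − 2 + 2cos(α−β) − 2d(sin α + sin β) = 26.404362; p = √p² = 5.138517; φ = atan2(cos α + cos β, d − sin α − sin β) − atan2(2, p) = -0.624954 rad; t = (α − φ) mod 2π = 4.721567 rad, q = (β − φ) mod 2π = 4.398681 rad → L = 3.46·(4.721567 + 5.138517 + 4.398681) = 3.46·14.258765 = 49.335328 m
RLR: c = (6 − d² + 2cos(α−β) + 2d(sin α − sin β))/8 = -1.165265, |c| > 1 → infeasible
LRL: c = (6 − d² + 2cos(α−β) − 2d(sin α − sin β))/8 = -0.722217; p = 2π − arccos c = 3.905387 rad; φ = atan2(cos β − cos α, d + sin α − sin β) = -0.061781 rad; t = (φ − α + p/2) mod 2π = 4.077484 rad, q = (β − α − t + p) mod 2π = 5.788202 rad → L = 3.46·(4.077484 + 3.905387 + 5.788202) = 3.46·13.771073 = 47.647913 m
Shortest: LSR with L = 32.197918 m ≈ 32.1979 m
Convert LSR to answer units (arcs ×180/π): t = 3.456776·180/π = 198.0587°, p = ρ·p = 3.46·2.069319 = 7.1598 m, q = 3.779662·180/π = 216.5587°, L = 32.1979 m.

LSR: t = 198.0587°, p = 7.1598 m, q = 216.5587°, L = 32.1979 m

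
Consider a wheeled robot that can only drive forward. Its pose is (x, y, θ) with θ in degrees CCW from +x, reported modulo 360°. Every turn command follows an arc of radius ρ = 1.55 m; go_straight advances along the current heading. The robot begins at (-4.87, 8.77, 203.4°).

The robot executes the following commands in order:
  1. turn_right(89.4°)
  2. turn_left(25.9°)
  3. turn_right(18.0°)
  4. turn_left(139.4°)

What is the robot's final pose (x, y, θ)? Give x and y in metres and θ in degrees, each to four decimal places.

set_pose: (x, y, θ) = (-4.8700, 8.7700, 203.4000°), ρ = 1.55
turn_right(89.4°): centre at ρ to the right, rotate −89.4° → (-6.9016, 9.5621, 114.0000°)
turn_left(25.9°): centre at ρ to the left, rotate +25.9° → (-7.3192, 10.1173, 139.9000°)
turn_right(18.0°): centre at ρ to the right, rotate −18.0° → (-7.6367, 10.4838, 121.9000°)
turn_left(139.4°): centre at ρ to the left, rotate +139.4° → (-10.4848, 9.8992, 261.3000°)

(-10.4848, 9.8992, 261.3000°)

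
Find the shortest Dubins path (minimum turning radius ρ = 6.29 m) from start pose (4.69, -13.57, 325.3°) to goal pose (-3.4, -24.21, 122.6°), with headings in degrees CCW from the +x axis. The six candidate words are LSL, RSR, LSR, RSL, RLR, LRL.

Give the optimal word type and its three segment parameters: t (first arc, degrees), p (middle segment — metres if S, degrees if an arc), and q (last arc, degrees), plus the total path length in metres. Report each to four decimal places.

Let ψ = atan2(Δy, Δx) = atan2(-10.64, -8.09) = -127.2471° be the start→goal bearing.
Normalize: d = |goal − start| / ρ = 13.366290/6.29 = 2.125006, α = (θ_start − ψ) mod 360° = 92.5471° = 1.615252 rad, β = (θ_goal − ψ) mod 360° = 249.8471° = 4.360655 rad.
Common terms: sin α = 0.999012, cos α = -0.044441, sin β = -0.938777, cos β = -0.344526, cos(α−β) = -0.922538, d² = 4.515652. Work in radians in the unit-radius frame; every candidate has L = ρ·(t + p + q).
LSL: p² = 2 + d² − 2cos(α−β) + 2d(sin α − sin β) = 16.596354; p = √p² = 4.073862; φ = atan2(cos β − cos α, d + sin α − sin β) = -0.073728 rad; t = (φ − α) mod 2π = 4.594205 rad, q = (β − φ) mod 2π = 4.434383 rad → L = 6.29·(4.594205 + 4.073862 + 4.434383) = 6.29·13.102451 = 82.414414 m
RSR: p² = 2 + d² − 2cos(α−β) + 2d(sin β − sin α) = 0.125102; p = √p² = 0.353697; φ = atan2(cos α − cos β, d − sin α + sin β) = 1.013002 rad; t = (α − φ) mod 2π = 0.602250 rad, q = (φ − β) mod 2π = 2.935532 rad → L = 6.29·(0.602250 + 0.353697 + 2.935532) = 6.29·3.891479 = 24.477406 m
LSR: p² = d² − 2 + 2cos(α−β) + 2d(sin α + sin β) = 0.926577; p = √p² = 0.962588; φ = atan2(−cos α − cos β, d + sin α + sin β) − atan2(−2, p) = 1.298377 rad; t = (φ − α) mod 2π = 5.966311 rad, q = (φ − β) mod 2π = 3.220908 rad → L = 6.29·(5.966311 + 0.962588 + 3.220908) = 6.29·10.149807 = 63.842287 m
RSL: p² = d² − 2 + 2cos(α−β) − 2d(sin α + sin β) = 0.414575; p = √p² = 0.643875; φ = atan2(cos α + cos β, d − sin α − sin β) − atan2(2, p) = -1.445538 rad; t = (α − φ) mod 2π = 3.060790 rad, q = (β − φ) mod 2π = 5.806192 rad → L = 6.29·(3.060790 + 0.643875 + 5.806192) = 6.29·9.510857 = 59.823289 m
RLR: c = (6 − d² + 2cos(α−β) + 2d(sin α − sin β))/8 = 0.984362; p = 2π − arccos c = 6.106106 rad; φ = atan2(cos α − cos β, d − sin α + sin β) = 1.013002 rad; t = (α − φ + p/2) mod 2π = 3.655303 rad, q = (α − β − t + p) mod 2π = 5.988585 rad → L = 6.29·(3.655303 + 6.106106 + 5.988585) = 6.29·15.749993 = 99.067459 m
LRL: c = (6 − d² + 2cos(α−β) − 2d(sin α − sin β))/8 = -1.074544, |c| > 1 → infeasible
Shortest: RSR with L = 24.477406 m ≈ 24.4774 m
Convert RSR to answer units (arcs ×180/π): t = 0.602250·180/π = 34.5064°, p = ρ·p = 6.29·0.353697 = 2.2248 m, q = 2.935532·180/π = 168.1936°, L = 24.4774 m.

RSR: t = 34.5064°, p = 2.2248 m, q = 168.1936°, L = 24.4774 m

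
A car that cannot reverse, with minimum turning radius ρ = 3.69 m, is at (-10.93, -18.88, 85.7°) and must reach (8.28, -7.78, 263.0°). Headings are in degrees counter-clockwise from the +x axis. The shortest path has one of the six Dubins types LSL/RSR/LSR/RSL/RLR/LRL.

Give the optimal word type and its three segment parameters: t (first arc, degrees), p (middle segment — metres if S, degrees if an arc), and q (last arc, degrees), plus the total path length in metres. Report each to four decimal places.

Let ψ = atan2(Δy, Δx) = atan2(11.10, 19.21) = 30.0204° be the start→goal bearing.
Normalize: d = |goal − start| / ρ = 22.186349/3.69 = 6.012561, α = (θ_start − ψ) mod 360° = 55.6796° = 0.971793 rad, β = (θ_goal − ψ) mod 360° = 232.9796° = 4.066262 rad.
Common terms: sin α = 0.825898, cos α = 0.563819, sin β = -0.798422, cos β = -0.602099, cos(α−β) = -0.998890, d² = 36.150888. Work in radians in the unit-radius frame; every candidate has L = ρ·(t + p + q).
LSL: p² = 2 + d² − 2cos(α−β) + 2d(sin α − sin β) = 59.681309; p = √p² = 7.725368; φ = atan2(cos β − cos α, d + sin α − sin β) = -0.151500 rad; t = (φ − α) mod 2π = 5.159893 rad, q = (β − φ) mod 2π = 4.217762 rad → L = 3.69·(5.159893 + 7.725368 + 4.217762) = 3.69·17.103022 = 63.110151 m
RSR: p² = 2 + d² − 2cos(α−β) + 2d(sin β − sin α) = 20.616025; p = √p² = 4.540487; φ = atan2(cos α − cos β, d − sin α + sin β) = 0.259692 rad; t = (α − φ) mod 2π = 0.712101 rad, q = (φ − β) mod 2π = 2.476615 rad → L = 3.69·(0.712101 + 4.540487 + 2.476615) = 3.69·7.729204 = 28.520762 m
LSR: p² = d² − 2 + 2cos(α−β) + 2d(sin α + sin β) = 32.483515; p = √p² = 5.699431; φ = atan2(−cos α − cos β, d + sin α + sin β) − atan2(−2, p) = 0.343825 rad; t = (φ − α) mod 2π = 5.655217 rad, q = (φ − β) mod 2π = 2.560748 rad → L = 3.69·(5.655217 + 5.699431 + 2.560748) = 3.69·13.915396 = 51.347812 m
RSL: p² = d² − 2 + 2cos(α−β) − 2d(sin α + sin β) = 31.822701; p = √p² = 5.641161; φ = atan2(cos α + cos β, d − sin α − sin β) − atan2(2, p) = -0.347107 rad; t = (α − φ) mod 2π = 1.318900 rad, q = (β − φ) mod 2π = 4.413368 rad → L = 3.69·(1.318900 + 5.641161 + 4.413368) = 3.69·11.373429 = 41.967955 m
RLR: c = (6 − d² + 2cos(α−β) + 2d(sin α − sin β))/8 = -1.577003, |c| > 1 → infeasible
LRL: c = (6 − d² + 2cos(α−β) − 2d(sin α − sin β))/8 = -6.460164, |c| > 1 → infeasible
Shortest: RSR with L = 28.520762 m ≈ 28.5208 m
Convert RSR to answer units (arcs ×180/π): t = 0.712101·180/π = 40.8004°, p = ρ·p = 3.69·4.540487 = 16.7544 m, q = 2.476615·180/π = 141.8996°, L = 28.5208 m.

RSR: t = 40.8004°, p = 16.7544 m, q = 141.8996°, L = 28.5208 m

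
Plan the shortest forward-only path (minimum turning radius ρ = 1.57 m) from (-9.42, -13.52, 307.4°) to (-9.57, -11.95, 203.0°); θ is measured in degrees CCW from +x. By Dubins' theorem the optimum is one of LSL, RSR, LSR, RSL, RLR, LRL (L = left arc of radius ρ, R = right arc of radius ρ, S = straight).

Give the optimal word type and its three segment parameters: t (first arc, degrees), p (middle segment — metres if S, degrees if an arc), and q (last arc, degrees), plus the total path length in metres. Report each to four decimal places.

Let ψ = atan2(Δy, Δx) = atan2(1.57, -0.15) = 95.4576° be the start→goal bearing.
Normalize: d = |goal − start| / ρ = 1.577149/1.57 = 1.004554, α = (θ_start − ψ) mod 360° = 211.9424° = 3.699094 rad, β = (θ_goal − ψ) mod 360° = 107.5424° = 1.876970 rad.
Common terms: sin α = -0.529067, cos α = -0.848580, sin β = 0.953494, cos β = -0.301412, cos(α−β) = -0.248690, d² = 1.009128. Work in radians in the unit-radius frame; every candidate has L = ρ·(t + p + q).
LSL: p² = 2 + d² − 2cos(α−β) + 2d(sin α − sin β) = 0.527884; p = √p² = 0.726556; φ = atan2(cos β − cos α, d + sin α − sin β) = 2.288835 rad; t = (φ − α) mod 2π = 4.872926 rad, q = (β − φ) mod 2π = 5.871321 rad → L = 1.57·(4.872926 + 0.726556 + 5.871321) = 1.57·11.470803 = 18.009160 m
RSR: p² = 2 + d² − 2cos(α−β) + 2d(sin β − sin α) = 6.485132; p = √p² = 2.546592; φ = atan2(cos α − cos β, d − sin α + sin β) = -0.216551 rad; t = (α − φ) mod 2π = 3.915645 rad, q = (φ − β) mod 2π = 4.189664 rad → L = 1.57·(3.915645 + 2.546592 + 4.189664) = 1.57·10.651901 = 16.723485 m
LSR: p² = d² − 2 + 2cos(α−β) + 2d(sin α + sin β) = -0.635533 < 0 → infeasible
RSL: p² = d² − 2 + 2cos(α−β) − 2d(sin α + sin β) = -2.340971 < 0 → infeasible
RLR: c = (6 − d² + 2cos(α−β) + 2d(sin α − sin β))/8 = 0.189358; p = 2π − arccos c = 4.902898 rad; φ = atan2(cos α − cos β, d − sin α + sin β) = -0.216551 rad; t = (α − φ + p/2) mod 2π = 0.083908 rad, q = (α − β − t + p) mod 2π = 0.357928 rad → L = 1.57·(0.083908 + 4.902898 + 0.357928) = 1.57·5.344734 = 8.391232 m
LRL: c = (6 − d² + 2cos(α−β) − 2d(sin α − sin β))/8 = 0.934015; p = 2π − arccos c = 5.917880 rad; φ = atan2(cos β − cos α, d + sin α − sin β) = 2.288835 rad; t = (φ − α + p/2) mod 2π = 1.548681 rad, q = (β − α − t + p) mod 2π = 2.547075 rad → L = 1.57·(1.548681 + 5.917880 + 2.547075) = 1.57·10.013635 = 15.721407 m
Shortest: RLR with L = 8.391232 m ≈ 8.3912 m
Convert RLR to answer units (arcs ×180/π): t = 0.083908·180/π = 4.8076°, p = 4.902898·180/π = 280.9153°, q = 0.357928·180/π = 20.5078°, L = 8.3912 m.

RLR: t = 4.8076°, p = 280.9153°, q = 20.5078°, L = 8.3912 m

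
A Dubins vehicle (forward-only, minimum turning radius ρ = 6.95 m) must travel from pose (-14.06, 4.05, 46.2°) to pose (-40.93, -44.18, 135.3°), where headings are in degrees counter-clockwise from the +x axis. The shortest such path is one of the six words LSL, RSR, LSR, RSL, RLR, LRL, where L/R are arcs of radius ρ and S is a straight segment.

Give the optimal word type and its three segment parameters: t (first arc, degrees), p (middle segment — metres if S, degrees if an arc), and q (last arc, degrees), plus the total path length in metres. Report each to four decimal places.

Let ψ = atan2(Δy, Δx) = atan2(-48.23, -26.87) = -119.1231° be the start→goal bearing.
Normalize: d = |goal − start| / ρ = 55.209870/6.95 = 7.943866, α = (θ_start − ψ) mod 360° = 165.3231° = 2.885433 rad, β = (θ_goal − ψ) mod 360° = 254.4231° = 4.440522 rad.
Common terms: sin α = 0.253367, cos α = -0.967370, sin β = -0.963271, cos β = -0.268531, cos(α−β) = 0.015707, d² = 63.105011. Work in radians in the unit-radius frame; every candidate has L = ρ·(t + p + q).
LSL: p² = 2 + d² − 2cos(α−β) + 2d(sin α − sin β) = 84.403220; p = √p² = 9.187123; φ = atan2(cos β − cos α, d + sin α − sin β) = 0.076141 rad; t = (φ − α) mod 2π = 3.473893 rad, q = (β − φ) mod 2π = 4.364381 rad → L = 6.95·(3.473893 + 9.187123 + 4.364381) = 6.95·17.025396 = 118.326504 m
RSR: p² = 2 + d² − 2cos(α−β) + 2d(sin β − sin α) = 45.743973; p = √p² = 6.763429; φ = atan2(cos α − cos β, d − sin α + sin β) = -0.103511 rad; t = (α − φ) mod 2π = 2.988944 rad, q = (φ − β) mod 2π = 1.739153 rad → L = 6.95·(2.988944 + 6.763429 + 1.739153) = 6.95·11.491526 = 79.866106 m
LSR: p² = d² − 2 + 2cos(α−β) + 2d(sin α + sin β) = 49.857661; p = √p² = 7.060996; φ = atan2(−cos α − cos β, d + sin α + sin β) − atan2(−2, p) = 0.445230 rad; t = (φ − α) mod 2π = 3.842982 rad, q = (φ − β) mod 2π = 2.287893 rad → L = 6.95·(3.842982 + 7.060996 + 2.287893) = 6.95·13.191871 = 91.683502 m
RSL: p² = d² − 2 + 2cos(α−β) − 2d(sin α + sin β) = 72.415190; p = √p² = 8.509712; φ = atan2(cos α + cos β, d − sin α − sin β) − atan2(2, p) = -0.372693 rad; t = (α − φ) mod 2π = 3.258127 rad, q = (β − φ) mod 2π = 4.813215 rad → L = 6.95·(3.258127 + 8.509712 + 4.813215) = 6.95·16.581053 = 115.238320 m
RLR: c = (6 − d² + 2cos(α−β) + 2d(sin α − sin β))/8 = -4.717997, |c| > 1 → infeasible
LRL: c = (6 − d² + 2cos(α−β) − 2d(sin α − sin β))/8 = -9.550403, |c| > 1 → infeasible
Shortest: RSR with L = 79.866106 m ≈ 79.8661 m
Convert RSR to answer units (arcs ×180/π): t = 2.988944·180/π = 171.2539°, p = ρ·p = 6.95·6.763429 = 47.0058 m, q = 1.739153·180/π = 99.6461°, L = 79.8661 m.

RSR: t = 171.2539°, p = 47.0058 m, q = 99.6461°, L = 79.8661 m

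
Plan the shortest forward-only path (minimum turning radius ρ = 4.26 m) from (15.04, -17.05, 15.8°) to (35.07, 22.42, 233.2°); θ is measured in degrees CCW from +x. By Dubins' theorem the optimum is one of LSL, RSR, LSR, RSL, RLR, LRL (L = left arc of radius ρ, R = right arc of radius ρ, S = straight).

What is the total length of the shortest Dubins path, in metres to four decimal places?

57.1798 m

Let ψ = atan2(Δy, Δx) = atan2(39.47, 20.03) = 63.0934° be the start→goal bearing.
Normalize: d = |goal − start| / ρ = 44.261516/4.26 = 10.390027, α = (θ_start − ψ) mod 360° = 312.7066° = 5.457760 rad, β = (θ_goal − ψ) mod 360° = 170.1066° = 2.968920 rad.
Common terms: sin α = -0.734836, cos α = 0.678244, sin β = 0.171815, cos β = -0.985129, cos(α−β) = -0.794415, d² = 107.952666. Work in radians in the unit-radius frame; every candidate has L = ρ·(t + p + q).
LSL: p² = 2 + d² − 2cos(α−β) + 2d(sin α − sin β) = 92.701221; p = √p² = 9.628147; φ = atan2(cos β − cos α, d + sin α − sin β) = -0.173633 rad; t = (φ − α) mod 2π = 0.651793 rad, q = (β − φ) mod 2π = 3.142553 rad → L = 4.26·(0.651793 + 9.628147 + 3.142553) = 4.26·13.422493 = 57.179821 m
RSR: p² = 2 + d² − 2cos(α−β) + 2d(sin β − sin α) = 130.381769; p = √p² = 11.418484; φ = atan2(cos α − cos β, d − sin α + sin β) = 0.146194 rad; t = (α − φ) mod 2π = 5.311566 rad, q = (φ − β) mod 2π = 3.460459 rad → L = 4.26·(5.311566 + 11.418484 + 3.460459) = 4.26·20.190508 = 86.011566 m
LSR: p² = d² − 2 + 2cos(α−β) + 2d(sin α + sin β) = 92.664232; p = √p² = 9.626226; φ = atan2(−cos α − cos β, d + sin α + sin β) − atan2(−2, p) = 0.236070 rad; t = (φ − α) mod 2π = 1.061495 rad, q = (φ − β) mod 2π = 3.550335 rad → L = 4.26·(1.061495 + 9.626226 + 3.550335) = 4.26·14.238056 = 60.654120 m
RSL: p² = d² − 2 + 2cos(α−β) − 2d(sin α + sin β) = 116.063442; p = √p² = 10.773274; φ = atan2(cos α + cos β, d − sin α − sin β) − atan2(2, p) = -0.211566 rad; t = (α − φ) mod 2π = 5.669326 rad, q = (β − φ) mod 2π = 3.180486 rad → L = 4.26·(5.669326 + 10.773274 + 3.180486) = 4.26·19.623086 = 83.594348 m
RLR: c = (6 − d² + 2cos(α−β) + 2d(sin α − sin β))/8 = -15.297721, |c| > 1 → infeasible
LRL: c = (6 − d² + 2cos(α−β) − 2d(sin α − sin β))/8 = -10.587653, |c| > 1 → infeasible
Shortest: LSL with L = 57.179821 m ≈ 57.1798 m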